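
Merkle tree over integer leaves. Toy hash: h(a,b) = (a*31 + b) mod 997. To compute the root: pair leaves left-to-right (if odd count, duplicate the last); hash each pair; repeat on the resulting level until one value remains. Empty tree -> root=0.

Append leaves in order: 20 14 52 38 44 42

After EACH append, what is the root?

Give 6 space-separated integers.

After append 20 (leaves=[20]):
  L0: [20]
  root=20
After append 14 (leaves=[20, 14]):
  L0: [20, 14]
  L1: h(20,14)=(20*31+14)%997=634 -> [634]
  root=634
After append 52 (leaves=[20, 14, 52]):
  L0: [20, 14, 52]
  L1: h(20,14)=(20*31+14)%997=634 h(52,52)=(52*31+52)%997=667 -> [634, 667]
  L2: h(634,667)=(634*31+667)%997=381 -> [381]
  root=381
After append 38 (leaves=[20, 14, 52, 38]):
  L0: [20, 14, 52, 38]
  L1: h(20,14)=(20*31+14)%997=634 h(52,38)=(52*31+38)%997=653 -> [634, 653]
  L2: h(634,653)=(634*31+653)%997=367 -> [367]
  root=367
After append 44 (leaves=[20, 14, 52, 38, 44]):
  L0: [20, 14, 52, 38, 44]
  L1: h(20,14)=(20*31+14)%997=634 h(52,38)=(52*31+38)%997=653 h(44,44)=(44*31+44)%997=411 -> [634, 653, 411]
  L2: h(634,653)=(634*31+653)%997=367 h(411,411)=(411*31+411)%997=191 -> [367, 191]
  L3: h(367,191)=(367*31+191)%997=601 -> [601]
  root=601
After append 42 (leaves=[20, 14, 52, 38, 44, 42]):
  L0: [20, 14, 52, 38, 44, 42]
  L1: h(20,14)=(20*31+14)%997=634 h(52,38)=(52*31+38)%997=653 h(44,42)=(44*31+42)%997=409 -> [634, 653, 409]
  L2: h(634,653)=(634*31+653)%997=367 h(409,409)=(409*31+409)%997=127 -> [367, 127]
  L3: h(367,127)=(367*31+127)%997=537 -> [537]
  root=537

Answer: 20 634 381 367 601 537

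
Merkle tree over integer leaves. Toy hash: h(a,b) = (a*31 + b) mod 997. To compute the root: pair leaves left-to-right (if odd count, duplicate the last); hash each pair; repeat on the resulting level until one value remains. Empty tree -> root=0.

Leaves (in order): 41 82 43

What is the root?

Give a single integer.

Answer: 448

Derivation:
L0: [41, 82, 43]
L1: h(41,82)=(41*31+82)%997=356 h(43,43)=(43*31+43)%997=379 -> [356, 379]
L2: h(356,379)=(356*31+379)%997=448 -> [448]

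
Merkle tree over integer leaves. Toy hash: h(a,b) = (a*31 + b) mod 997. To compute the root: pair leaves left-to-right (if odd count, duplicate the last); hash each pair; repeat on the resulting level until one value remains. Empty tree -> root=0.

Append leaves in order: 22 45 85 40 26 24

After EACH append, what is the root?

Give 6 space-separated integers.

After append 22 (leaves=[22]):
  L0: [22]
  root=22
After append 45 (leaves=[22, 45]):
  L0: [22, 45]
  L1: h(22,45)=(22*31+45)%997=727 -> [727]
  root=727
After append 85 (leaves=[22, 45, 85]):
  L0: [22, 45, 85]
  L1: h(22,45)=(22*31+45)%997=727 h(85,85)=(85*31+85)%997=726 -> [727, 726]
  L2: h(727,726)=(727*31+726)%997=332 -> [332]
  root=332
After append 40 (leaves=[22, 45, 85, 40]):
  L0: [22, 45, 85, 40]
  L1: h(22,45)=(22*31+45)%997=727 h(85,40)=(85*31+40)%997=681 -> [727, 681]
  L2: h(727,681)=(727*31+681)%997=287 -> [287]
  root=287
After append 26 (leaves=[22, 45, 85, 40, 26]):
  L0: [22, 45, 85, 40, 26]
  L1: h(22,45)=(22*31+45)%997=727 h(85,40)=(85*31+40)%997=681 h(26,26)=(26*31+26)%997=832 -> [727, 681, 832]
  L2: h(727,681)=(727*31+681)%997=287 h(832,832)=(832*31+832)%997=702 -> [287, 702]
  L3: h(287,702)=(287*31+702)%997=626 -> [626]
  root=626
After append 24 (leaves=[22, 45, 85, 40, 26, 24]):
  L0: [22, 45, 85, 40, 26, 24]
  L1: h(22,45)=(22*31+45)%997=727 h(85,40)=(85*31+40)%997=681 h(26,24)=(26*31+24)%997=830 -> [727, 681, 830]
  L2: h(727,681)=(727*31+681)%997=287 h(830,830)=(830*31+830)%997=638 -> [287, 638]
  L3: h(287,638)=(287*31+638)%997=562 -> [562]
  root=562

Answer: 22 727 332 287 626 562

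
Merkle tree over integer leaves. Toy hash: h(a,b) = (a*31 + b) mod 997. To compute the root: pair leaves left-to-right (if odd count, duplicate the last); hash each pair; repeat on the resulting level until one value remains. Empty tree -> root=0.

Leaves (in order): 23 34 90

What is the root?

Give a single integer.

L0: [23, 34, 90]
L1: h(23,34)=(23*31+34)%997=747 h(90,90)=(90*31+90)%997=886 -> [747, 886]
L2: h(747,886)=(747*31+886)%997=115 -> [115]

Answer: 115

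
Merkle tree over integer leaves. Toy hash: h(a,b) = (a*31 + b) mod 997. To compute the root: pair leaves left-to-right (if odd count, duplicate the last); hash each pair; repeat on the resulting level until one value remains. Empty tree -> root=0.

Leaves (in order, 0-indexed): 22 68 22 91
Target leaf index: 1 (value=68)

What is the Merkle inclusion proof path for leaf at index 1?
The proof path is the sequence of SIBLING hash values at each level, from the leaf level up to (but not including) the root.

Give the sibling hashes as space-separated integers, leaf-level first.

Answer: 22 773

Derivation:
L0 (leaves): [22, 68, 22, 91], target index=1
L1: h(22,68)=(22*31+68)%997=750 [pair 0] h(22,91)=(22*31+91)%997=773 [pair 1] -> [750, 773]
  Sibling for proof at L0: 22
L2: h(750,773)=(750*31+773)%997=95 [pair 0] -> [95]
  Sibling for proof at L1: 773
Root: 95
Proof path (sibling hashes from leaf to root): [22, 773]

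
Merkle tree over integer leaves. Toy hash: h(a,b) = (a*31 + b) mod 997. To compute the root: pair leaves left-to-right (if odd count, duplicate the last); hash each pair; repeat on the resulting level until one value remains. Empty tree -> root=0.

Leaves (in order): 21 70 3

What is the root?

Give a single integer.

L0: [21, 70, 3]
L1: h(21,70)=(21*31+70)%997=721 h(3,3)=(3*31+3)%997=96 -> [721, 96]
L2: h(721,96)=(721*31+96)%997=513 -> [513]

Answer: 513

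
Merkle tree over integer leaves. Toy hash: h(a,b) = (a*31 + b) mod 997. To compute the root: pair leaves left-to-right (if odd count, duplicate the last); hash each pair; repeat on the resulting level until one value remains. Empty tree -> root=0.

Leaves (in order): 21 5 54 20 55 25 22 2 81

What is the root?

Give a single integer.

L0: [21, 5, 54, 20, 55, 25, 22, 2, 81]
L1: h(21,5)=(21*31+5)%997=656 h(54,20)=(54*31+20)%997=697 h(55,25)=(55*31+25)%997=733 h(22,2)=(22*31+2)%997=684 h(81,81)=(81*31+81)%997=598 -> [656, 697, 733, 684, 598]
L2: h(656,697)=(656*31+697)%997=96 h(733,684)=(733*31+684)%997=476 h(598,598)=(598*31+598)%997=193 -> [96, 476, 193]
L3: h(96,476)=(96*31+476)%997=461 h(193,193)=(193*31+193)%997=194 -> [461, 194]
L4: h(461,194)=(461*31+194)%997=527 -> [527]

Answer: 527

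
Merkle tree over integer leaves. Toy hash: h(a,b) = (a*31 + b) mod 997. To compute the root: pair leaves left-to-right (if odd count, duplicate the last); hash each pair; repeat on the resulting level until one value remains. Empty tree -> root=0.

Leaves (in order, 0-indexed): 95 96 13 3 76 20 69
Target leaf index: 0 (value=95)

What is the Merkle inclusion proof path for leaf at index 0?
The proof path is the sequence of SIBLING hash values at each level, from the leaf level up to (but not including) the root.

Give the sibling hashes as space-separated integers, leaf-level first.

L0 (leaves): [95, 96, 13, 3, 76, 20, 69], target index=0
L1: h(95,96)=(95*31+96)%997=50 [pair 0] h(13,3)=(13*31+3)%997=406 [pair 1] h(76,20)=(76*31+20)%997=382 [pair 2] h(69,69)=(69*31+69)%997=214 [pair 3] -> [50, 406, 382, 214]
  Sibling for proof at L0: 96
L2: h(50,406)=(50*31+406)%997=959 [pair 0] h(382,214)=(382*31+214)%997=92 [pair 1] -> [959, 92]
  Sibling for proof at L1: 406
L3: h(959,92)=(959*31+92)%997=908 [pair 0] -> [908]
  Sibling for proof at L2: 92
Root: 908
Proof path (sibling hashes from leaf to root): [96, 406, 92]

Answer: 96 406 92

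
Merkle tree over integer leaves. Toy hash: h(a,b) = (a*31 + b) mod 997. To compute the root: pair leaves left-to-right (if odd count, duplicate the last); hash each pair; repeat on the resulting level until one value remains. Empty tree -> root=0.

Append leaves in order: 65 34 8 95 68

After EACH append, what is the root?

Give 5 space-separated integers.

Answer: 65 55 964 54 519

Derivation:
After append 65 (leaves=[65]):
  L0: [65]
  root=65
After append 34 (leaves=[65, 34]):
  L0: [65, 34]
  L1: h(65,34)=(65*31+34)%997=55 -> [55]
  root=55
After append 8 (leaves=[65, 34, 8]):
  L0: [65, 34, 8]
  L1: h(65,34)=(65*31+34)%997=55 h(8,8)=(8*31+8)%997=256 -> [55, 256]
  L2: h(55,256)=(55*31+256)%997=964 -> [964]
  root=964
After append 95 (leaves=[65, 34, 8, 95]):
  L0: [65, 34, 8, 95]
  L1: h(65,34)=(65*31+34)%997=55 h(8,95)=(8*31+95)%997=343 -> [55, 343]
  L2: h(55,343)=(55*31+343)%997=54 -> [54]
  root=54
After append 68 (leaves=[65, 34, 8, 95, 68]):
  L0: [65, 34, 8, 95, 68]
  L1: h(65,34)=(65*31+34)%997=55 h(8,95)=(8*31+95)%997=343 h(68,68)=(68*31+68)%997=182 -> [55, 343, 182]
  L2: h(55,343)=(55*31+343)%997=54 h(182,182)=(182*31+182)%997=839 -> [54, 839]
  L3: h(54,839)=(54*31+839)%997=519 -> [519]
  root=519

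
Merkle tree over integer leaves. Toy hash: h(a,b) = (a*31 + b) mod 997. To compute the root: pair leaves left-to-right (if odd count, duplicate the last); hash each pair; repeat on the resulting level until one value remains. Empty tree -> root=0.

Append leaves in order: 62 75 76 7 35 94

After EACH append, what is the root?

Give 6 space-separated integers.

Answer: 62 3 531 462 312 206

Derivation:
After append 62 (leaves=[62]):
  L0: [62]
  root=62
After append 75 (leaves=[62, 75]):
  L0: [62, 75]
  L1: h(62,75)=(62*31+75)%997=3 -> [3]
  root=3
After append 76 (leaves=[62, 75, 76]):
  L0: [62, 75, 76]
  L1: h(62,75)=(62*31+75)%997=3 h(76,76)=(76*31+76)%997=438 -> [3, 438]
  L2: h(3,438)=(3*31+438)%997=531 -> [531]
  root=531
After append 7 (leaves=[62, 75, 76, 7]):
  L0: [62, 75, 76, 7]
  L1: h(62,75)=(62*31+75)%997=3 h(76,7)=(76*31+7)%997=369 -> [3, 369]
  L2: h(3,369)=(3*31+369)%997=462 -> [462]
  root=462
After append 35 (leaves=[62, 75, 76, 7, 35]):
  L0: [62, 75, 76, 7, 35]
  L1: h(62,75)=(62*31+75)%997=3 h(76,7)=(76*31+7)%997=369 h(35,35)=(35*31+35)%997=123 -> [3, 369, 123]
  L2: h(3,369)=(3*31+369)%997=462 h(123,123)=(123*31+123)%997=945 -> [462, 945]
  L3: h(462,945)=(462*31+945)%997=312 -> [312]
  root=312
After append 94 (leaves=[62, 75, 76, 7, 35, 94]):
  L0: [62, 75, 76, 7, 35, 94]
  L1: h(62,75)=(62*31+75)%997=3 h(76,7)=(76*31+7)%997=369 h(35,94)=(35*31+94)%997=182 -> [3, 369, 182]
  L2: h(3,369)=(3*31+369)%997=462 h(182,182)=(182*31+182)%997=839 -> [462, 839]
  L3: h(462,839)=(462*31+839)%997=206 -> [206]
  root=206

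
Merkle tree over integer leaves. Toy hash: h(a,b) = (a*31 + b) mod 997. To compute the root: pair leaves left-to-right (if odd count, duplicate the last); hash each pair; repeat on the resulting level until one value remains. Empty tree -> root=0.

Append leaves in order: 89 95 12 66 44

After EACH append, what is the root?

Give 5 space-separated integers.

Answer: 89 860 125 179 755

Derivation:
After append 89 (leaves=[89]):
  L0: [89]
  root=89
After append 95 (leaves=[89, 95]):
  L0: [89, 95]
  L1: h(89,95)=(89*31+95)%997=860 -> [860]
  root=860
After append 12 (leaves=[89, 95, 12]):
  L0: [89, 95, 12]
  L1: h(89,95)=(89*31+95)%997=860 h(12,12)=(12*31+12)%997=384 -> [860, 384]
  L2: h(860,384)=(860*31+384)%997=125 -> [125]
  root=125
After append 66 (leaves=[89, 95, 12, 66]):
  L0: [89, 95, 12, 66]
  L1: h(89,95)=(89*31+95)%997=860 h(12,66)=(12*31+66)%997=438 -> [860, 438]
  L2: h(860,438)=(860*31+438)%997=179 -> [179]
  root=179
After append 44 (leaves=[89, 95, 12, 66, 44]):
  L0: [89, 95, 12, 66, 44]
  L1: h(89,95)=(89*31+95)%997=860 h(12,66)=(12*31+66)%997=438 h(44,44)=(44*31+44)%997=411 -> [860, 438, 411]
  L2: h(860,438)=(860*31+438)%997=179 h(411,411)=(411*31+411)%997=191 -> [179, 191]
  L3: h(179,191)=(179*31+191)%997=755 -> [755]
  root=755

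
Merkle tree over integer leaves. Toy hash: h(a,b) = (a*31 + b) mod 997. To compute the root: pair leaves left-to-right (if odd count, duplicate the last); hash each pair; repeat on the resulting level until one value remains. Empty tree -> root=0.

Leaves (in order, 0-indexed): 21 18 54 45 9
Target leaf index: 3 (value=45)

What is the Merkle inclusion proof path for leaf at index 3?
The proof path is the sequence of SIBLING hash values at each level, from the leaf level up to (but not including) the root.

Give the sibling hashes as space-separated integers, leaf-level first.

L0 (leaves): [21, 18, 54, 45, 9], target index=3
L1: h(21,18)=(21*31+18)%997=669 [pair 0] h(54,45)=(54*31+45)%997=722 [pair 1] h(9,9)=(9*31+9)%997=288 [pair 2] -> [669, 722, 288]
  Sibling for proof at L0: 54
L2: h(669,722)=(669*31+722)%997=524 [pair 0] h(288,288)=(288*31+288)%997=243 [pair 1] -> [524, 243]
  Sibling for proof at L1: 669
L3: h(524,243)=(524*31+243)%997=535 [pair 0] -> [535]
  Sibling for proof at L2: 243
Root: 535
Proof path (sibling hashes from leaf to root): [54, 669, 243]

Answer: 54 669 243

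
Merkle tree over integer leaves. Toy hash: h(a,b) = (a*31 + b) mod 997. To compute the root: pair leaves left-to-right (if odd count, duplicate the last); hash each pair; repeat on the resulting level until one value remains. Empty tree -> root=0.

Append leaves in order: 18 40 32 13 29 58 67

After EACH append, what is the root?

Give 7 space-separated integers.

Answer: 18 598 619 600 440 371 561

Derivation:
After append 18 (leaves=[18]):
  L0: [18]
  root=18
After append 40 (leaves=[18, 40]):
  L0: [18, 40]
  L1: h(18,40)=(18*31+40)%997=598 -> [598]
  root=598
After append 32 (leaves=[18, 40, 32]):
  L0: [18, 40, 32]
  L1: h(18,40)=(18*31+40)%997=598 h(32,32)=(32*31+32)%997=27 -> [598, 27]
  L2: h(598,27)=(598*31+27)%997=619 -> [619]
  root=619
After append 13 (leaves=[18, 40, 32, 13]):
  L0: [18, 40, 32, 13]
  L1: h(18,40)=(18*31+40)%997=598 h(32,13)=(32*31+13)%997=8 -> [598, 8]
  L2: h(598,8)=(598*31+8)%997=600 -> [600]
  root=600
After append 29 (leaves=[18, 40, 32, 13, 29]):
  L0: [18, 40, 32, 13, 29]
  L1: h(18,40)=(18*31+40)%997=598 h(32,13)=(32*31+13)%997=8 h(29,29)=(29*31+29)%997=928 -> [598, 8, 928]
  L2: h(598,8)=(598*31+8)%997=600 h(928,928)=(928*31+928)%997=783 -> [600, 783]
  L3: h(600,783)=(600*31+783)%997=440 -> [440]
  root=440
After append 58 (leaves=[18, 40, 32, 13, 29, 58]):
  L0: [18, 40, 32, 13, 29, 58]
  L1: h(18,40)=(18*31+40)%997=598 h(32,13)=(32*31+13)%997=8 h(29,58)=(29*31+58)%997=957 -> [598, 8, 957]
  L2: h(598,8)=(598*31+8)%997=600 h(957,957)=(957*31+957)%997=714 -> [600, 714]
  L3: h(600,714)=(600*31+714)%997=371 -> [371]
  root=371
After append 67 (leaves=[18, 40, 32, 13, 29, 58, 67]):
  L0: [18, 40, 32, 13, 29, 58, 67]
  L1: h(18,40)=(18*31+40)%997=598 h(32,13)=(32*31+13)%997=8 h(29,58)=(29*31+58)%997=957 h(67,67)=(67*31+67)%997=150 -> [598, 8, 957, 150]
  L2: h(598,8)=(598*31+8)%997=600 h(957,150)=(957*31+150)%997=904 -> [600, 904]
  L3: h(600,904)=(600*31+904)%997=561 -> [561]
  root=561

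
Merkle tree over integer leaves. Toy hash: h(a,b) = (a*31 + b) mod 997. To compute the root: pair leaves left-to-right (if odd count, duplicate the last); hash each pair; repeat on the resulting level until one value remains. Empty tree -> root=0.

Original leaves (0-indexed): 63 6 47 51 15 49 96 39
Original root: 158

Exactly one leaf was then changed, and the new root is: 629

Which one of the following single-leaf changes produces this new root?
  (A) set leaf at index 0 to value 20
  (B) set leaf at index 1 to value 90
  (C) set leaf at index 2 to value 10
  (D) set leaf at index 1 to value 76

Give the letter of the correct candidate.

Original leaves: [63, 6, 47, 51, 15, 49, 96, 39]
Target new root: 629
Try each candidate change and compute the resulting root:
Candidate A: set leaf[0] = 20 -> leaves = [20, 6, 47, 51, 15, 49, 96, 39]
  L0: [20, 6, 47, 51, 15, 49, 96, 39]
  L1: h(20,6)=(20*31+6)%997=626 h(47,51)=(47*31+51)%997=511 h(15,49)=(15*31+49)%997=514 h(96,39)=(96*31+39)%997=24 -> [626, 511, 514, 24]
  L2: h(626,511)=(626*31+511)%997=974 h(514,24)=(514*31+24)%997=6 -> [974, 6]
  L3: h(974,6)=(974*31+6)%997=290 -> [290]
  root = 290 != target 629
Candidate B: set leaf[1] = 90 -> leaves = [63, 90, 47, 51, 15, 49, 96, 39]
  L0: [63, 90, 47, 51, 15, 49, 96, 39]
  L1: h(63,90)=(63*31+90)%997=49 h(47,51)=(47*31+51)%997=511 h(15,49)=(15*31+49)%997=514 h(96,39)=(96*31+39)%997=24 -> [49, 511, 514, 24]
  L2: h(49,511)=(49*31+511)%997=36 h(514,24)=(514*31+24)%997=6 -> [36, 6]
  L3: h(36,6)=(36*31+6)%997=125 -> [125]
  root = 125 != target 629
Candidate C: set leaf[2] = 10 -> leaves = [63, 6, 10, 51, 15, 49, 96, 39]
  L0: [63, 6, 10, 51, 15, 49, 96, 39]
  L1: h(63,6)=(63*31+6)%997=962 h(10,51)=(10*31+51)%997=361 h(15,49)=(15*31+49)%997=514 h(96,39)=(96*31+39)%997=24 -> [962, 361, 514, 24]
  L2: h(962,361)=(962*31+361)%997=273 h(514,24)=(514*31+24)%997=6 -> [273, 6]
  L3: h(273,6)=(273*31+6)%997=493 -> [493]
  root = 493 != target 629
Candidate D: set leaf[1] = 76 -> leaves = [63, 76, 47, 51, 15, 49, 96, 39]
  L0: [63, 76, 47, 51, 15, 49, 96, 39]
  L1: h(63,76)=(63*31+76)%997=35 h(47,51)=(47*31+51)%997=511 h(15,49)=(15*31+49)%997=514 h(96,39)=(96*31+39)%997=24 -> [35, 511, 514, 24]
  L2: h(35,511)=(35*31+511)%997=599 h(514,24)=(514*31+24)%997=6 -> [599, 6]
  L3: h(599,6)=(599*31+6)%997=629 -> [629]
  root = 629 == target 629  ** MATCH **
Candidate D produces the target root.

Answer: D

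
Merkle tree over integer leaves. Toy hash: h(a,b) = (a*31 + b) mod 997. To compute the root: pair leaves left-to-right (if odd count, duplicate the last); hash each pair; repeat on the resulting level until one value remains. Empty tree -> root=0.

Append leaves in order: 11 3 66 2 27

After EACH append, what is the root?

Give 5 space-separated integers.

After append 11 (leaves=[11]):
  L0: [11]
  root=11
After append 3 (leaves=[11, 3]):
  L0: [11, 3]
  L1: h(11,3)=(11*31+3)%997=344 -> [344]
  root=344
After append 66 (leaves=[11, 3, 66]):
  L0: [11, 3, 66]
  L1: h(11,3)=(11*31+3)%997=344 h(66,66)=(66*31+66)%997=118 -> [344, 118]
  L2: h(344,118)=(344*31+118)%997=812 -> [812]
  root=812
After append 2 (leaves=[11, 3, 66, 2]):
  L0: [11, 3, 66, 2]
  L1: h(11,3)=(11*31+3)%997=344 h(66,2)=(66*31+2)%997=54 -> [344, 54]
  L2: h(344,54)=(344*31+54)%997=748 -> [748]
  root=748
After append 27 (leaves=[11, 3, 66, 2, 27]):
  L0: [11, 3, 66, 2, 27]
  L1: h(11,3)=(11*31+3)%997=344 h(66,2)=(66*31+2)%997=54 h(27,27)=(27*31+27)%997=864 -> [344, 54, 864]
  L2: h(344,54)=(344*31+54)%997=748 h(864,864)=(864*31+864)%997=729 -> [748, 729]
  L3: h(748,729)=(748*31+729)%997=986 -> [986]
  root=986

Answer: 11 344 812 748 986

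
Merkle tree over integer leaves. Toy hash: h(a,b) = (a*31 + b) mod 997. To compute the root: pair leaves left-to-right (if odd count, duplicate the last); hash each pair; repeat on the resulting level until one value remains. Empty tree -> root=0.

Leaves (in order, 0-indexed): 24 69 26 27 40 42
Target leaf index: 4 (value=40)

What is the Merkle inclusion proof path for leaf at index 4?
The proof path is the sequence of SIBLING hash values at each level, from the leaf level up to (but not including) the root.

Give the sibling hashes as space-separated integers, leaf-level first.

Answer: 42 285 114

Derivation:
L0 (leaves): [24, 69, 26, 27, 40, 42], target index=4
L1: h(24,69)=(24*31+69)%997=813 [pair 0] h(26,27)=(26*31+27)%997=833 [pair 1] h(40,42)=(40*31+42)%997=285 [pair 2] -> [813, 833, 285]
  Sibling for proof at L0: 42
L2: h(813,833)=(813*31+833)%997=114 [pair 0] h(285,285)=(285*31+285)%997=147 [pair 1] -> [114, 147]
  Sibling for proof at L1: 285
L3: h(114,147)=(114*31+147)%997=690 [pair 0] -> [690]
  Sibling for proof at L2: 114
Root: 690
Proof path (sibling hashes from leaf to root): [42, 285, 114]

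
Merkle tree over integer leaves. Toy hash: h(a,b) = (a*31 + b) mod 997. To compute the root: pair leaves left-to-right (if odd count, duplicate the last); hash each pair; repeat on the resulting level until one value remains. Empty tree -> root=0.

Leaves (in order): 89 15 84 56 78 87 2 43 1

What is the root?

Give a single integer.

Answer: 531

Derivation:
L0: [89, 15, 84, 56, 78, 87, 2, 43, 1]
L1: h(89,15)=(89*31+15)%997=780 h(84,56)=(84*31+56)%997=666 h(78,87)=(78*31+87)%997=511 h(2,43)=(2*31+43)%997=105 h(1,1)=(1*31+1)%997=32 -> [780, 666, 511, 105, 32]
L2: h(780,666)=(780*31+666)%997=918 h(511,105)=(511*31+105)%997=991 h(32,32)=(32*31+32)%997=27 -> [918, 991, 27]
L3: h(918,991)=(918*31+991)%997=536 h(27,27)=(27*31+27)%997=864 -> [536, 864]
L4: h(536,864)=(536*31+864)%997=531 -> [531]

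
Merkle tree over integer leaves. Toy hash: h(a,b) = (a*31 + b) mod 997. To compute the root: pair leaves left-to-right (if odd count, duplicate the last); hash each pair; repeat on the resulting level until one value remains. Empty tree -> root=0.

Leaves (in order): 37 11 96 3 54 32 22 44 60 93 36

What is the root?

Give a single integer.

Answer: 369

Derivation:
L0: [37, 11, 96, 3, 54, 32, 22, 44, 60, 93, 36]
L1: h(37,11)=(37*31+11)%997=161 h(96,3)=(96*31+3)%997=985 h(54,32)=(54*31+32)%997=709 h(22,44)=(22*31+44)%997=726 h(60,93)=(60*31+93)%997=956 h(36,36)=(36*31+36)%997=155 -> [161, 985, 709, 726, 956, 155]
L2: h(161,985)=(161*31+985)%997=991 h(709,726)=(709*31+726)%997=771 h(956,155)=(956*31+155)%997=878 -> [991, 771, 878]
L3: h(991,771)=(991*31+771)%997=585 h(878,878)=(878*31+878)%997=180 -> [585, 180]
L4: h(585,180)=(585*31+180)%997=369 -> [369]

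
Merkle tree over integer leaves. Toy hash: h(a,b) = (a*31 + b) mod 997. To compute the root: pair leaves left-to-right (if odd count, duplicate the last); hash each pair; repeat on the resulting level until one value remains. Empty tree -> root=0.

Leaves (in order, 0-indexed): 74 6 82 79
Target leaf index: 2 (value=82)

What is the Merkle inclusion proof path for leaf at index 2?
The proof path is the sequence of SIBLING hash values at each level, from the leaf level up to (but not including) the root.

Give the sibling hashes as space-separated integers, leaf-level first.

Answer: 79 306

Derivation:
L0 (leaves): [74, 6, 82, 79], target index=2
L1: h(74,6)=(74*31+6)%997=306 [pair 0] h(82,79)=(82*31+79)%997=627 [pair 1] -> [306, 627]
  Sibling for proof at L0: 79
L2: h(306,627)=(306*31+627)%997=143 [pair 0] -> [143]
  Sibling for proof at L1: 306
Root: 143
Proof path (sibling hashes from leaf to root): [79, 306]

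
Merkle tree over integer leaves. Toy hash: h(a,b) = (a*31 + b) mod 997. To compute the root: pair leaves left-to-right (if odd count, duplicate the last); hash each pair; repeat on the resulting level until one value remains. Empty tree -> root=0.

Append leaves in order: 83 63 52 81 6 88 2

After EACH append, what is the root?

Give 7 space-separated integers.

After append 83 (leaves=[83]):
  L0: [83]
  root=83
After append 63 (leaves=[83, 63]):
  L0: [83, 63]
  L1: h(83,63)=(83*31+63)%997=642 -> [642]
  root=642
After append 52 (leaves=[83, 63, 52]):
  L0: [83, 63, 52]
  L1: h(83,63)=(83*31+63)%997=642 h(52,52)=(52*31+52)%997=667 -> [642, 667]
  L2: h(642,667)=(642*31+667)%997=629 -> [629]
  root=629
After append 81 (leaves=[83, 63, 52, 81]):
  L0: [83, 63, 52, 81]
  L1: h(83,63)=(83*31+63)%997=642 h(52,81)=(52*31+81)%997=696 -> [642, 696]
  L2: h(642,696)=(642*31+696)%997=658 -> [658]
  root=658
After append 6 (leaves=[83, 63, 52, 81, 6]):
  L0: [83, 63, 52, 81, 6]
  L1: h(83,63)=(83*31+63)%997=642 h(52,81)=(52*31+81)%997=696 h(6,6)=(6*31+6)%997=192 -> [642, 696, 192]
  L2: h(642,696)=(642*31+696)%997=658 h(192,192)=(192*31+192)%997=162 -> [658, 162]
  L3: h(658,162)=(658*31+162)%997=620 -> [620]
  root=620
After append 88 (leaves=[83, 63, 52, 81, 6, 88]):
  L0: [83, 63, 52, 81, 6, 88]
  L1: h(83,63)=(83*31+63)%997=642 h(52,81)=(52*31+81)%997=696 h(6,88)=(6*31+88)%997=274 -> [642, 696, 274]
  L2: h(642,696)=(642*31+696)%997=658 h(274,274)=(274*31+274)%997=792 -> [658, 792]
  L3: h(658,792)=(658*31+792)%997=253 -> [253]
  root=253
After append 2 (leaves=[83, 63, 52, 81, 6, 88, 2]):
  L0: [83, 63, 52, 81, 6, 88, 2]
  L1: h(83,63)=(83*31+63)%997=642 h(52,81)=(52*31+81)%997=696 h(6,88)=(6*31+88)%997=274 h(2,2)=(2*31+2)%997=64 -> [642, 696, 274, 64]
  L2: h(642,696)=(642*31+696)%997=658 h(274,64)=(274*31+64)%997=582 -> [658, 582]
  L3: h(658,582)=(658*31+582)%997=43 -> [43]
  root=43

Answer: 83 642 629 658 620 253 43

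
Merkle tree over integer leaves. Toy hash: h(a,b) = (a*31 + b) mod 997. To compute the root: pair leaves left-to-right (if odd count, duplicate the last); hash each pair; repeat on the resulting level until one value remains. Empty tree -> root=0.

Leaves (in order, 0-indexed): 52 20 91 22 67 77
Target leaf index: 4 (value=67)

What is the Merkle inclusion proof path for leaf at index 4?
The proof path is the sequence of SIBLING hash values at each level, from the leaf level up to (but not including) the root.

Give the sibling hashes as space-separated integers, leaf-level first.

L0 (leaves): [52, 20, 91, 22, 67, 77], target index=4
L1: h(52,20)=(52*31+20)%997=635 [pair 0] h(91,22)=(91*31+22)%997=849 [pair 1] h(67,77)=(67*31+77)%997=160 [pair 2] -> [635, 849, 160]
  Sibling for proof at L0: 77
L2: h(635,849)=(635*31+849)%997=594 [pair 0] h(160,160)=(160*31+160)%997=135 [pair 1] -> [594, 135]
  Sibling for proof at L1: 160
L3: h(594,135)=(594*31+135)%997=603 [pair 0] -> [603]
  Sibling for proof at L2: 594
Root: 603
Proof path (sibling hashes from leaf to root): [77, 160, 594]

Answer: 77 160 594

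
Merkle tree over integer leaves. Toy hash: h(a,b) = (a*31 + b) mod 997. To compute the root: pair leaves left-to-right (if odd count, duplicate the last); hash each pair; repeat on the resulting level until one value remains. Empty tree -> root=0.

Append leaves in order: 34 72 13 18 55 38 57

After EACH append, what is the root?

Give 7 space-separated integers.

Answer: 34 129 427 432 919 375 456

Derivation:
After append 34 (leaves=[34]):
  L0: [34]
  root=34
After append 72 (leaves=[34, 72]):
  L0: [34, 72]
  L1: h(34,72)=(34*31+72)%997=129 -> [129]
  root=129
After append 13 (leaves=[34, 72, 13]):
  L0: [34, 72, 13]
  L1: h(34,72)=(34*31+72)%997=129 h(13,13)=(13*31+13)%997=416 -> [129, 416]
  L2: h(129,416)=(129*31+416)%997=427 -> [427]
  root=427
After append 18 (leaves=[34, 72, 13, 18]):
  L0: [34, 72, 13, 18]
  L1: h(34,72)=(34*31+72)%997=129 h(13,18)=(13*31+18)%997=421 -> [129, 421]
  L2: h(129,421)=(129*31+421)%997=432 -> [432]
  root=432
After append 55 (leaves=[34, 72, 13, 18, 55]):
  L0: [34, 72, 13, 18, 55]
  L1: h(34,72)=(34*31+72)%997=129 h(13,18)=(13*31+18)%997=421 h(55,55)=(55*31+55)%997=763 -> [129, 421, 763]
  L2: h(129,421)=(129*31+421)%997=432 h(763,763)=(763*31+763)%997=488 -> [432, 488]
  L3: h(432,488)=(432*31+488)%997=919 -> [919]
  root=919
After append 38 (leaves=[34, 72, 13, 18, 55, 38]):
  L0: [34, 72, 13, 18, 55, 38]
  L1: h(34,72)=(34*31+72)%997=129 h(13,18)=(13*31+18)%997=421 h(55,38)=(55*31+38)%997=746 -> [129, 421, 746]
  L2: h(129,421)=(129*31+421)%997=432 h(746,746)=(746*31+746)%997=941 -> [432, 941]
  L3: h(432,941)=(432*31+941)%997=375 -> [375]
  root=375
After append 57 (leaves=[34, 72, 13, 18, 55, 38, 57]):
  L0: [34, 72, 13, 18, 55, 38, 57]
  L1: h(34,72)=(34*31+72)%997=129 h(13,18)=(13*31+18)%997=421 h(55,38)=(55*31+38)%997=746 h(57,57)=(57*31+57)%997=827 -> [129, 421, 746, 827]
  L2: h(129,421)=(129*31+421)%997=432 h(746,827)=(746*31+827)%997=25 -> [432, 25]
  L3: h(432,25)=(432*31+25)%997=456 -> [456]
  root=456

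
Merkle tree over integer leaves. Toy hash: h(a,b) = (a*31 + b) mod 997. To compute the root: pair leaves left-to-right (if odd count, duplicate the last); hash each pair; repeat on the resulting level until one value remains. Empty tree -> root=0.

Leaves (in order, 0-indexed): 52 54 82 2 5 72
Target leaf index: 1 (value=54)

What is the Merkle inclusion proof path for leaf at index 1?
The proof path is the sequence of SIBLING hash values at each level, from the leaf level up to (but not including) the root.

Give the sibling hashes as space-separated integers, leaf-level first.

L0 (leaves): [52, 54, 82, 2, 5, 72], target index=1
L1: h(52,54)=(52*31+54)%997=669 [pair 0] h(82,2)=(82*31+2)%997=550 [pair 1] h(5,72)=(5*31+72)%997=227 [pair 2] -> [669, 550, 227]
  Sibling for proof at L0: 52
L2: h(669,550)=(669*31+550)%997=352 [pair 0] h(227,227)=(227*31+227)%997=285 [pair 1] -> [352, 285]
  Sibling for proof at L1: 550
L3: h(352,285)=(352*31+285)%997=230 [pair 0] -> [230]
  Sibling for proof at L2: 285
Root: 230
Proof path (sibling hashes from leaf to root): [52, 550, 285]

Answer: 52 550 285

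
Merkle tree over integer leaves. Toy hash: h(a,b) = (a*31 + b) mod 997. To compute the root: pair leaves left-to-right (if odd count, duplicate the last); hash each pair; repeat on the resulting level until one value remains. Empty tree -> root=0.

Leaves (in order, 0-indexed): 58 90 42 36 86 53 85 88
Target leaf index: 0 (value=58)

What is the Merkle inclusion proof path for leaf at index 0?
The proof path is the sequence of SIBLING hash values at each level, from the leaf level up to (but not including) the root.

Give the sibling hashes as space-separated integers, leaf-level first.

L0 (leaves): [58, 90, 42, 36, 86, 53, 85, 88], target index=0
L1: h(58,90)=(58*31+90)%997=891 [pair 0] h(42,36)=(42*31+36)%997=341 [pair 1] h(86,53)=(86*31+53)%997=725 [pair 2] h(85,88)=(85*31+88)%997=729 [pair 3] -> [891, 341, 725, 729]
  Sibling for proof at L0: 90
L2: h(891,341)=(891*31+341)%997=46 [pair 0] h(725,729)=(725*31+729)%997=273 [pair 1] -> [46, 273]
  Sibling for proof at L1: 341
L3: h(46,273)=(46*31+273)%997=702 [pair 0] -> [702]
  Sibling for proof at L2: 273
Root: 702
Proof path (sibling hashes from leaf to root): [90, 341, 273]

Answer: 90 341 273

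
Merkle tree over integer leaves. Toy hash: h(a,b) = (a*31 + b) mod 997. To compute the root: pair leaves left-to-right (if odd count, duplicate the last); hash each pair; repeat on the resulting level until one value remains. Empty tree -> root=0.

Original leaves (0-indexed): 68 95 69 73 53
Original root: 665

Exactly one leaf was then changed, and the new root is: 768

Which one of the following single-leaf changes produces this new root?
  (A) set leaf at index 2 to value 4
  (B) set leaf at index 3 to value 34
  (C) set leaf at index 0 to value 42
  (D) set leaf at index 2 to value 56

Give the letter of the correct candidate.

Original leaves: [68, 95, 69, 73, 53]
Target new root: 768
Try each candidate change and compute the resulting root:
Candidate A: set leaf[2] = 4 -> leaves = [68, 95, 4, 73, 53]
  L0: [68, 95, 4, 73, 53]
  L1: h(68,95)=(68*31+95)%997=209 h(4,73)=(4*31+73)%997=197 h(53,53)=(53*31+53)%997=699 -> [209, 197, 699]
  L2: h(209,197)=(209*31+197)%997=694 h(699,699)=(699*31+699)%997=434 -> [694, 434]
  L3: h(694,434)=(694*31+434)%997=14 -> [14]
  root = 14 != target 768
Candidate B: set leaf[3] = 34 -> leaves = [68, 95, 69, 34, 53]
  L0: [68, 95, 69, 34, 53]
  L1: h(68,95)=(68*31+95)%997=209 h(69,34)=(69*31+34)%997=179 h(53,53)=(53*31+53)%997=699 -> [209, 179, 699]
  L2: h(209,179)=(209*31+179)%997=676 h(699,699)=(699*31+699)%997=434 -> [676, 434]
  L3: h(676,434)=(676*31+434)%997=453 -> [453]
  root = 453 != target 768
Candidate C: set leaf[0] = 42 -> leaves = [42, 95, 69, 73, 53]
  L0: [42, 95, 69, 73, 53]
  L1: h(42,95)=(42*31+95)%997=400 h(69,73)=(69*31+73)%997=218 h(53,53)=(53*31+53)%997=699 -> [400, 218, 699]
  L2: h(400,218)=(400*31+218)%997=654 h(699,699)=(699*31+699)%997=434 -> [654, 434]
  L3: h(654,434)=(654*31+434)%997=768 -> [768]
  root = 768 == target 768  ** MATCH **
Candidate D: set leaf[2] = 56 -> leaves = [68, 95, 56, 73, 53]
  L0: [68, 95, 56, 73, 53]
  L1: h(68,95)=(68*31+95)%997=209 h(56,73)=(56*31+73)%997=812 h(53,53)=(53*31+53)%997=699 -> [209, 812, 699]
  L2: h(209,812)=(209*31+812)%997=312 h(699,699)=(699*31+699)%997=434 -> [312, 434]
  L3: h(312,434)=(312*31+434)%997=136 -> [136]
  root = 136 != target 768
Candidate C produces the target root.

Answer: C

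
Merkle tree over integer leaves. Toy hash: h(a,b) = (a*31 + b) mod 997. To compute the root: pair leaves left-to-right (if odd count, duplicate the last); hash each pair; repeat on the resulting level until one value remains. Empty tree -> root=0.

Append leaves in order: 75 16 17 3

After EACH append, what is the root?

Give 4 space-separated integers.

After append 75 (leaves=[75]):
  L0: [75]
  root=75
After append 16 (leaves=[75, 16]):
  L0: [75, 16]
  L1: h(75,16)=(75*31+16)%997=347 -> [347]
  root=347
After append 17 (leaves=[75, 16, 17]):
  L0: [75, 16, 17]
  L1: h(75,16)=(75*31+16)%997=347 h(17,17)=(17*31+17)%997=544 -> [347, 544]
  L2: h(347,544)=(347*31+544)%997=334 -> [334]
  root=334
After append 3 (leaves=[75, 16, 17, 3]):
  L0: [75, 16, 17, 3]
  L1: h(75,16)=(75*31+16)%997=347 h(17,3)=(17*31+3)%997=530 -> [347, 530]
  L2: h(347,530)=(347*31+530)%997=320 -> [320]
  root=320

Answer: 75 347 334 320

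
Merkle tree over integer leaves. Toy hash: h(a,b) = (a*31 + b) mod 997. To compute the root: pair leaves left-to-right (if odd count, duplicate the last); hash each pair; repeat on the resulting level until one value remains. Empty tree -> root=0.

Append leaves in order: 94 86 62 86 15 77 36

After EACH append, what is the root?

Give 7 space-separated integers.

After append 94 (leaves=[94]):
  L0: [94]
  root=94
After append 86 (leaves=[94, 86]):
  L0: [94, 86]
  L1: h(94,86)=(94*31+86)%997=9 -> [9]
  root=9
After append 62 (leaves=[94, 86, 62]):
  L0: [94, 86, 62]
  L1: h(94,86)=(94*31+86)%997=9 h(62,62)=(62*31+62)%997=987 -> [9, 987]
  L2: h(9,987)=(9*31+987)%997=269 -> [269]
  root=269
After append 86 (leaves=[94, 86, 62, 86]):
  L0: [94, 86, 62, 86]
  L1: h(94,86)=(94*31+86)%997=9 h(62,86)=(62*31+86)%997=14 -> [9, 14]
  L2: h(9,14)=(9*31+14)%997=293 -> [293]
  root=293
After append 15 (leaves=[94, 86, 62, 86, 15]):
  L0: [94, 86, 62, 86, 15]
  L1: h(94,86)=(94*31+86)%997=9 h(62,86)=(62*31+86)%997=14 h(15,15)=(15*31+15)%997=480 -> [9, 14, 480]
  L2: h(9,14)=(9*31+14)%997=293 h(480,480)=(480*31+480)%997=405 -> [293, 405]
  L3: h(293,405)=(293*31+405)%997=515 -> [515]
  root=515
After append 77 (leaves=[94, 86, 62, 86, 15, 77]):
  L0: [94, 86, 62, 86, 15, 77]
  L1: h(94,86)=(94*31+86)%997=9 h(62,86)=(62*31+86)%997=14 h(15,77)=(15*31+77)%997=542 -> [9, 14, 542]
  L2: h(9,14)=(9*31+14)%997=293 h(542,542)=(542*31+542)%997=395 -> [293, 395]
  L3: h(293,395)=(293*31+395)%997=505 -> [505]
  root=505
After append 36 (leaves=[94, 86, 62, 86, 15, 77, 36]):
  L0: [94, 86, 62, 86, 15, 77, 36]
  L1: h(94,86)=(94*31+86)%997=9 h(62,86)=(62*31+86)%997=14 h(15,77)=(15*31+77)%997=542 h(36,36)=(36*31+36)%997=155 -> [9, 14, 542, 155]
  L2: h(9,14)=(9*31+14)%997=293 h(542,155)=(542*31+155)%997=8 -> [293, 8]
  L3: h(293,8)=(293*31+8)%997=118 -> [118]
  root=118

Answer: 94 9 269 293 515 505 118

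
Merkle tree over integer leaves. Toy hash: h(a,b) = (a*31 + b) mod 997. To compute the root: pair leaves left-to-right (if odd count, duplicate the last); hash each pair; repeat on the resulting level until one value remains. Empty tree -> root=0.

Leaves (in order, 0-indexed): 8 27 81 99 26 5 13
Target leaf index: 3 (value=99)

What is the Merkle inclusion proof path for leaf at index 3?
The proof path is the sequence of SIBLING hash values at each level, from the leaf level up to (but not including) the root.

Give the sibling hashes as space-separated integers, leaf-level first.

L0 (leaves): [8, 27, 81, 99, 26, 5, 13], target index=3
L1: h(8,27)=(8*31+27)%997=275 [pair 0] h(81,99)=(81*31+99)%997=616 [pair 1] h(26,5)=(26*31+5)%997=811 [pair 2] h(13,13)=(13*31+13)%997=416 [pair 3] -> [275, 616, 811, 416]
  Sibling for proof at L0: 81
L2: h(275,616)=(275*31+616)%997=168 [pair 0] h(811,416)=(811*31+416)%997=632 [pair 1] -> [168, 632]
  Sibling for proof at L1: 275
L3: h(168,632)=(168*31+632)%997=855 [pair 0] -> [855]
  Sibling for proof at L2: 632
Root: 855
Proof path (sibling hashes from leaf to root): [81, 275, 632]

Answer: 81 275 632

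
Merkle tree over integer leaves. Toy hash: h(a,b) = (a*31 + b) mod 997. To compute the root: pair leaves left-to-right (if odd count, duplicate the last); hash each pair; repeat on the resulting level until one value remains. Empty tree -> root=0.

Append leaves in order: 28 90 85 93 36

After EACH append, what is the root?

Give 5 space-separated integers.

After append 28 (leaves=[28]):
  L0: [28]
  root=28
After append 90 (leaves=[28, 90]):
  L0: [28, 90]
  L1: h(28,90)=(28*31+90)%997=958 -> [958]
  root=958
After append 85 (leaves=[28, 90, 85]):
  L0: [28, 90, 85]
  L1: h(28,90)=(28*31+90)%997=958 h(85,85)=(85*31+85)%997=726 -> [958, 726]
  L2: h(958,726)=(958*31+726)%997=514 -> [514]
  root=514
After append 93 (leaves=[28, 90, 85, 93]):
  L0: [28, 90, 85, 93]
  L1: h(28,90)=(28*31+90)%997=958 h(85,93)=(85*31+93)%997=734 -> [958, 734]
  L2: h(958,734)=(958*31+734)%997=522 -> [522]
  root=522
After append 36 (leaves=[28, 90, 85, 93, 36]):
  L0: [28, 90, 85, 93, 36]
  L1: h(28,90)=(28*31+90)%997=958 h(85,93)=(85*31+93)%997=734 h(36,36)=(36*31+36)%997=155 -> [958, 734, 155]
  L2: h(958,734)=(958*31+734)%997=522 h(155,155)=(155*31+155)%997=972 -> [522, 972]
  L3: h(522,972)=(522*31+972)%997=205 -> [205]
  root=205

Answer: 28 958 514 522 205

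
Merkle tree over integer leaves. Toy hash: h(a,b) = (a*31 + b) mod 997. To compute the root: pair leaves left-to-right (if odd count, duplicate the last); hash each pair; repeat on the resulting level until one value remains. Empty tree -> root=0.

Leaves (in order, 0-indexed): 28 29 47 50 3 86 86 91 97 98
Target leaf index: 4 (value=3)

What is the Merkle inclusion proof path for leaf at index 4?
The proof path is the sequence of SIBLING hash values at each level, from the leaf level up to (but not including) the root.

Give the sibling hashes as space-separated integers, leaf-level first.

L0 (leaves): [28, 29, 47, 50, 3, 86, 86, 91, 97, 98], target index=4
L1: h(28,29)=(28*31+29)%997=897 [pair 0] h(47,50)=(47*31+50)%997=510 [pair 1] h(3,86)=(3*31+86)%997=179 [pair 2] h(86,91)=(86*31+91)%997=763 [pair 3] h(97,98)=(97*31+98)%997=114 [pair 4] -> [897, 510, 179, 763, 114]
  Sibling for proof at L0: 86
L2: h(897,510)=(897*31+510)%997=401 [pair 0] h(179,763)=(179*31+763)%997=330 [pair 1] h(114,114)=(114*31+114)%997=657 [pair 2] -> [401, 330, 657]
  Sibling for proof at L1: 763
L3: h(401,330)=(401*31+330)%997=797 [pair 0] h(657,657)=(657*31+657)%997=87 [pair 1] -> [797, 87]
  Sibling for proof at L2: 401
L4: h(797,87)=(797*31+87)%997=866 [pair 0] -> [866]
  Sibling for proof at L3: 87
Root: 866
Proof path (sibling hashes from leaf to root): [86, 763, 401, 87]

Answer: 86 763 401 87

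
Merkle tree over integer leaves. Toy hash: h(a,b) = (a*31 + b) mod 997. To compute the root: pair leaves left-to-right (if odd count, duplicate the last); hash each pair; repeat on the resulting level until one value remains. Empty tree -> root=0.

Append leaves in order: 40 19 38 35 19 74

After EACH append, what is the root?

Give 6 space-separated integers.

Answer: 40 262 365 362 768 534

Derivation:
After append 40 (leaves=[40]):
  L0: [40]
  root=40
After append 19 (leaves=[40, 19]):
  L0: [40, 19]
  L1: h(40,19)=(40*31+19)%997=262 -> [262]
  root=262
After append 38 (leaves=[40, 19, 38]):
  L0: [40, 19, 38]
  L1: h(40,19)=(40*31+19)%997=262 h(38,38)=(38*31+38)%997=219 -> [262, 219]
  L2: h(262,219)=(262*31+219)%997=365 -> [365]
  root=365
After append 35 (leaves=[40, 19, 38, 35]):
  L0: [40, 19, 38, 35]
  L1: h(40,19)=(40*31+19)%997=262 h(38,35)=(38*31+35)%997=216 -> [262, 216]
  L2: h(262,216)=(262*31+216)%997=362 -> [362]
  root=362
After append 19 (leaves=[40, 19, 38, 35, 19]):
  L0: [40, 19, 38, 35, 19]
  L1: h(40,19)=(40*31+19)%997=262 h(38,35)=(38*31+35)%997=216 h(19,19)=(19*31+19)%997=608 -> [262, 216, 608]
  L2: h(262,216)=(262*31+216)%997=362 h(608,608)=(608*31+608)%997=513 -> [362, 513]
  L3: h(362,513)=(362*31+513)%997=768 -> [768]
  root=768
After append 74 (leaves=[40, 19, 38, 35, 19, 74]):
  L0: [40, 19, 38, 35, 19, 74]
  L1: h(40,19)=(40*31+19)%997=262 h(38,35)=(38*31+35)%997=216 h(19,74)=(19*31+74)%997=663 -> [262, 216, 663]
  L2: h(262,216)=(262*31+216)%997=362 h(663,663)=(663*31+663)%997=279 -> [362, 279]
  L3: h(362,279)=(362*31+279)%997=534 -> [534]
  root=534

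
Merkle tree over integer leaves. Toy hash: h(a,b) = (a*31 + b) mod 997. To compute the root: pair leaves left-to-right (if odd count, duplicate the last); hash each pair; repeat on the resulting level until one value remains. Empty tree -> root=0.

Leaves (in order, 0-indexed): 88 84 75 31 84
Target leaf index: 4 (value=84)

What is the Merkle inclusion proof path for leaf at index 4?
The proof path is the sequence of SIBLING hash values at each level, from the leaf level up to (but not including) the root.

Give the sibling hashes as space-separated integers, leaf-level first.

Answer: 84 694 795

Derivation:
L0 (leaves): [88, 84, 75, 31, 84], target index=4
L1: h(88,84)=(88*31+84)%997=818 [pair 0] h(75,31)=(75*31+31)%997=362 [pair 1] h(84,84)=(84*31+84)%997=694 [pair 2] -> [818, 362, 694]
  Sibling for proof at L0: 84
L2: h(818,362)=(818*31+362)%997=795 [pair 0] h(694,694)=(694*31+694)%997=274 [pair 1] -> [795, 274]
  Sibling for proof at L1: 694
L3: h(795,274)=(795*31+274)%997=991 [pair 0] -> [991]
  Sibling for proof at L2: 795
Root: 991
Proof path (sibling hashes from leaf to root): [84, 694, 795]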